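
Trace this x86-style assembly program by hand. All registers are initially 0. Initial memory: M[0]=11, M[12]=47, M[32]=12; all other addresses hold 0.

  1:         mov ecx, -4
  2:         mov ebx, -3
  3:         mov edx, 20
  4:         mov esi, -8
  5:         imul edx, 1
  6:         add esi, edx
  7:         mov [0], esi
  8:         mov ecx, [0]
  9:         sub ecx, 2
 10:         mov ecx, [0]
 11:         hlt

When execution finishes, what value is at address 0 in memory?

after mov ecx, -4: ecx=-4
after mov ebx, -3: ebx=-3
after mov edx, 20: edx=20
after mov esi, -8: esi=-8
after imul edx, 1: edx=20*1=20
after add esi, edx: esi=(-8)+20=12
mov [0], esi → M[0]=12
after mov ecx, [0]: ecx=M[0]=12
after sub ecx, 2: ecx=12-2=10
after mov ecx, [0]: ecx=M[0]=12
halt.

12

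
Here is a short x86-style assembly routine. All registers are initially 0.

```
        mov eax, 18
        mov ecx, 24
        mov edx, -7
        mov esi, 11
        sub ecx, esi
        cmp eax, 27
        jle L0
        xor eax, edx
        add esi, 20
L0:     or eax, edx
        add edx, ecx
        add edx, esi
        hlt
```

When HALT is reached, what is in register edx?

17

after mov eax, 18: eax=18
after mov ecx, 24: ecx=24
after mov edx, -7: edx=-7
after mov esi, 11: esi=11
after sub ecx, esi: ecx=24-11=13
cmp eax, 27  (cmp 18,27)
jle L0: taken
after or eax, edx: eax=18|(-7)=-5
after add edx, ecx: edx=(-7)+13=6
after add edx, esi: edx=6+11=17
halt.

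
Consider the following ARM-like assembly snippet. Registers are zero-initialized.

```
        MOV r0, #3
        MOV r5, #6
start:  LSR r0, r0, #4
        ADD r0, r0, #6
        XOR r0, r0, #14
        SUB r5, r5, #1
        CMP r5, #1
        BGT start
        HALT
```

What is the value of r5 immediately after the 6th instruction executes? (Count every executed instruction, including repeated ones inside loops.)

5

r0=3
r5=6
r0=3>>4=0
r0=0+6=6
r0=6^14=8
r5=6-1=5
After step 6: r5 = 5.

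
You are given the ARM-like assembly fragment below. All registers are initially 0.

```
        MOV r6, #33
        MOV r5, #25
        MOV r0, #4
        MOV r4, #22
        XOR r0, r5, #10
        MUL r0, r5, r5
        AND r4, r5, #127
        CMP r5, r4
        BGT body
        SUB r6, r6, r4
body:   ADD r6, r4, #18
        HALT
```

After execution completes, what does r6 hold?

after MOV r6, #33: r6=33
after MOV r5, #25: r5=25
after MOV r0, #4: r0=4
after MOV r4, #22: r4=22
after XOR r0, r5, #10: r0=25^10=19
after MUL r0, r5, r5: r0=25*25=625
after AND r4, r5, #127: r4=25&127=25
CMP r5, r4  (cmp 25,25)
BGT body: not taken
after SUB r6, r6, r4: r6=33-25=8
after ADD r6, r4, #18: r6=25+18=43
halt.

43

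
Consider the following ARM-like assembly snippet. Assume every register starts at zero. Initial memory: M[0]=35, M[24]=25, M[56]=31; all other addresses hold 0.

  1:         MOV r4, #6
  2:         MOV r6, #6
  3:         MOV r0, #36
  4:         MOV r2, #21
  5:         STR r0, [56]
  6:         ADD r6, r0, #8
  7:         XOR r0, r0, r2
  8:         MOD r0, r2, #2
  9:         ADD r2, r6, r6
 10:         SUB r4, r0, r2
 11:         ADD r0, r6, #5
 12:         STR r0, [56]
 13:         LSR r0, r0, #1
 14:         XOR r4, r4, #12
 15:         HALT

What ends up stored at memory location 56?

after MOV r4, #6: r4=6
after MOV r6, #6: r6=6
after MOV r0, #36: r0=36
after MOV r2, #21: r2=21
STR r0, [56] → M[56]=36
after ADD r6, r0, #8: r6=36+8=44
after XOR r0, r0, r2: r0=36^21=49
after MOD r0, r2, #2: r0=21%2=1
after ADD r2, r6, r6: r2=44+44=88
after SUB r4, r0, r2: r4=1-88=-87
after ADD r0, r6, #5: r0=44+5=49
STR r0, [56] → M[56]=49
after LSR r0, r0, #1: r0=49>>1=24
after XOR r4, r4, #12: r4=(-87)^12=-91
halt.

49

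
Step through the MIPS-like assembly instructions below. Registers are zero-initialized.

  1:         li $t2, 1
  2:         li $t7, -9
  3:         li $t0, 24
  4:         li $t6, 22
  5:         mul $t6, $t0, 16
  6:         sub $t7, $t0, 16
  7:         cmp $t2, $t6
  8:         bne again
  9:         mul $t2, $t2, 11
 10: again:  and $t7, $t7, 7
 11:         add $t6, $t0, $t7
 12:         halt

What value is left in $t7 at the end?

0

$t2=1
$t7=-9
$t0=24
$t6=22
$t6=24*16=384
$t7=24-16=8
cmp $t2, $t6  (cmp 1,384)
bne again: taken
$t7=8&7=0
$t6=24+0=24
halt.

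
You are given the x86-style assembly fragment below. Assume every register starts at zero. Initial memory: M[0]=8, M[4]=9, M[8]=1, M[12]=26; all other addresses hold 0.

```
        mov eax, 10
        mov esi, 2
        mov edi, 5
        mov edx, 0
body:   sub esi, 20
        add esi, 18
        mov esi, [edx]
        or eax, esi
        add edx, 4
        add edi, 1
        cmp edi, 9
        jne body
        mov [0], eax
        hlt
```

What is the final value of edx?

16

mov eax, 10 → eax=10
mov esi, 2 → esi=2
mov edi, 5 → edi=5
mov edx, 0 → edx=0
sub esi, 20 → esi=2-20=-18
add esi, 18 → esi=(-18)+18=0
mov esi, [edx] → esi=M[0]=8
or eax, esi → eax=10|8=10
add edx, 4 → edx=0+4=4
add edi, 1 → edi=5+1=6
cmp edi, 9  (cmp 6,9)
jne body: taken
sub esi, 20 → esi=8-20=-12
add esi, 18 → esi=(-12)+18=6
mov esi, [edx] → esi=M[4]=9
or eax, esi → eax=10|9=11
add edx, 4 → edx=4+4=8
add edi, 1 → edi=6+1=7
cmp edi, 9  (cmp 7,9)
jne body: taken
sub esi, 20 → esi=9-20=-11
add esi, 18 → esi=(-11)+18=7
mov esi, [edx] → esi=M[8]=1
or eax, esi → eax=11|1=11
add edx, 4 → edx=8+4=12
add edi, 1 → edi=7+1=8
cmp edi, 9  (cmp 8,9)
jne body: taken
sub esi, 20 → esi=1-20=-19
add esi, 18 → esi=(-19)+18=-1
mov esi, [edx] → esi=M[12]=26
or eax, esi → eax=11|26=27
add edx, 4 → edx=12+4=16
add edi, 1 → edi=8+1=9
cmp edi, 9  (cmp 9,9)
jne body: not taken
mov [0], eax → M[0]=27
halt.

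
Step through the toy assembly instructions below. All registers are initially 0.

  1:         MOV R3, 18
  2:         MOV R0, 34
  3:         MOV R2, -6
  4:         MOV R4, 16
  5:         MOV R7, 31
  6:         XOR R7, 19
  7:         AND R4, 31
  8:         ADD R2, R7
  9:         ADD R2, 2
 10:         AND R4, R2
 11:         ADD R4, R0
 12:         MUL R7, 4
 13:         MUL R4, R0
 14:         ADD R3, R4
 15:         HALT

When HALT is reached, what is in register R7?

MOV R3, 18 → R3=18
MOV R0, 34 → R0=34
MOV R2, -6 → R2=-6
MOV R4, 16 → R4=16
MOV R7, 31 → R7=31
XOR R7, 19 → R7=31^19=12
AND R4, 31 → R4=16&31=16
ADD R2, R7 → R2=(-6)+12=6
ADD R2, 2 → R2=6+2=8
AND R4, R2 → R4=16&8=0
ADD R4, R0 → R4=0+34=34
MUL R7, 4 → R7=12*4=48
MUL R4, R0 → R4=34*34=1156
ADD R3, R4 → R3=18+1156=1174
halt.

48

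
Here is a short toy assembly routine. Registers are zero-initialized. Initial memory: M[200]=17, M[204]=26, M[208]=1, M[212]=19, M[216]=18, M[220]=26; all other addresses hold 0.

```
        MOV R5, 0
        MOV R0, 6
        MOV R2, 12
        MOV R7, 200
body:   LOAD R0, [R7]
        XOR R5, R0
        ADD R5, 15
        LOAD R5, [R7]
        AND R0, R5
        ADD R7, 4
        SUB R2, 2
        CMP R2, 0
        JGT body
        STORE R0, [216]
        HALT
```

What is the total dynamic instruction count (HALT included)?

60

R5=0
R0=6
R2=12
R7=200
R0=M[200]=17
R5=0^17=17
R5=17+15=32
R5=M[200]=17
R0=17&17=17
R7=200+4=204
R2=12-2=10
CMP R2, 0  (cmp 10,0)
JGT body: taken
R0=M[204]=26
R5=17^26=11
R5=11+15=26
R5=M[204]=26
R0=26&26=26
R7=204+4=208
R2=10-2=8
CMP R2, 0  (cmp 8,0)
JGT body: taken
R0=M[208]=1
R5=26^1=27
R5=27+15=42
R5=M[208]=1
R0=1&1=1
R7=208+4=212
R2=8-2=6
CMP R2, 0  (cmp 6,0)
JGT body: taken
R0=M[212]=19
R5=1^19=18
R5=18+15=33
R5=M[212]=19
R0=19&19=19
R7=212+4=216
R2=6-2=4
CMP R2, 0  (cmp 4,0)
JGT body: taken
R0=M[216]=18
R5=19^18=1
R5=1+15=16
R5=M[216]=18
R0=18&18=18
R7=216+4=220
R2=4-2=2
CMP R2, 0  (cmp 2,0)
JGT body: taken
R0=M[220]=26
R5=18^26=8
R5=8+15=23
R5=M[220]=26
R0=26&26=26
R7=220+4=224
R2=2-2=0
CMP R2, 0  (cmp 0,0)
JGT body: not taken
STORE R0, [216] → M[216]=26
halt.
Total executed instructions: 60.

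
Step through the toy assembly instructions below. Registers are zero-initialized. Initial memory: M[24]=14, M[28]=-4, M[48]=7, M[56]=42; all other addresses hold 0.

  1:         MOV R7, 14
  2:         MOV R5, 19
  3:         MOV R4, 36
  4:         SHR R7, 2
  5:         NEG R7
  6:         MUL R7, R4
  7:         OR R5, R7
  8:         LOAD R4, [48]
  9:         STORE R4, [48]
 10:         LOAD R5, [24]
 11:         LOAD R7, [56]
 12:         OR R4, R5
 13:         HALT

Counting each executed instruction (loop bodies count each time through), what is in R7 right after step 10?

-108

R7=14
R5=19
R4=36
R7=14>>2=3
R7=-(3)=-3
R7=(-3)*36=-108
R5=19|(-108)=-105
R4=M[48]=7
STORE R4, [48] → M[48]=7
R5=M[24]=14
After step 10: R7 = -108.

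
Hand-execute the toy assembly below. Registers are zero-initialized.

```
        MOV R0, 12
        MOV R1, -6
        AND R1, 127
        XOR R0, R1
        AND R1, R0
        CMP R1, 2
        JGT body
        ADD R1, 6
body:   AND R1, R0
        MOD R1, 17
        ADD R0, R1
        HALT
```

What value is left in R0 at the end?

R0=12
R1=-6
R1=(-6)&127=122
R0=12^122=118
R1=122&118=114
CMP R1, 2  (cmp 114,2)
JGT body: taken
R1=114&118=114
R1=114%17=12
R0=118+12=130
halt.

130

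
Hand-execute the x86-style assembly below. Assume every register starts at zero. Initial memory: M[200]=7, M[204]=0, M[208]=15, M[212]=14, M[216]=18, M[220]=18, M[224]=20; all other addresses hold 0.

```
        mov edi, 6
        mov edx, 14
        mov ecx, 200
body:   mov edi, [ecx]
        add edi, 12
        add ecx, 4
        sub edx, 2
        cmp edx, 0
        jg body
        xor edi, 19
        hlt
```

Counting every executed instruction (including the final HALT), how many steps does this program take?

47

edi=6
edx=14
ecx=200
edi=M[200]=7
edi=7+12=19
ecx=200+4=204
edx=14-2=12
cmp edx, 0  (cmp 12,0)
jg body: taken
edi=M[204]=0
edi=0+12=12
ecx=204+4=208
edx=12-2=10
cmp edx, 0  (cmp 10,0)
jg body: taken
edi=M[208]=15
edi=15+12=27
ecx=208+4=212
edx=10-2=8
cmp edx, 0  (cmp 8,0)
jg body: taken
edi=M[212]=14
edi=14+12=26
ecx=212+4=216
edx=8-2=6
cmp edx, 0  (cmp 6,0)
jg body: taken
edi=M[216]=18
edi=18+12=30
ecx=216+4=220
edx=6-2=4
cmp edx, 0  (cmp 4,0)
jg body: taken
edi=M[220]=18
edi=18+12=30
ecx=220+4=224
edx=4-2=2
cmp edx, 0  (cmp 2,0)
jg body: taken
edi=M[224]=20
edi=20+12=32
ecx=224+4=228
edx=2-2=0
cmp edx, 0  (cmp 0,0)
jg body: not taken
edi=32^19=51
halt.
Total executed instructions: 47.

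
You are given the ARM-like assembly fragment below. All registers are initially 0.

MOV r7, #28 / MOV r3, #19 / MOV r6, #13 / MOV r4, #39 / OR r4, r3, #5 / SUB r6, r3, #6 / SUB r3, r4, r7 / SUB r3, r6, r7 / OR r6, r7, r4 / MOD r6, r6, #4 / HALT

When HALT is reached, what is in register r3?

MOV r7, #28 → r7=28
MOV r3, #19 → r3=19
MOV r6, #13 → r6=13
MOV r4, #39 → r4=39
OR r4, r3, #5 → r4=19|5=23
SUB r6, r3, #6 → r6=19-6=13
SUB r3, r4, r7 → r3=23-28=-5
SUB r3, r6, r7 → r3=13-28=-15
OR r6, r7, r4 → r6=28|23=31
MOD r6, r6, #4 → r6=31%4=3
halt.

-15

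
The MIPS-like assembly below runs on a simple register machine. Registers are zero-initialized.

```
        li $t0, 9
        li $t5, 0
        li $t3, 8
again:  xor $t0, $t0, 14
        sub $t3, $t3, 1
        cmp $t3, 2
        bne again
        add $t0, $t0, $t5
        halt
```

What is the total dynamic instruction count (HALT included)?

li $t0, 9 → $t0=9
li $t5, 0 → $t5=0
li $t3, 8 → $t3=8
xor $t0, $t0, 14 → $t0=9^14=7
sub $t3, $t3, 1 → $t3=8-1=7
cmp $t3, 2  (cmp 7,2)
bne again: taken
xor $t0, $t0, 14 → $t0=7^14=9
sub $t3, $t3, 1 → $t3=7-1=6
cmp $t3, 2  (cmp 6,2)
bne again: taken
xor $t0, $t0, 14 → $t0=9^14=7
sub $t3, $t3, 1 → $t3=6-1=5
cmp $t3, 2  (cmp 5,2)
bne again: taken
xor $t0, $t0, 14 → $t0=7^14=9
sub $t3, $t3, 1 → $t3=5-1=4
cmp $t3, 2  (cmp 4,2)
bne again: taken
xor $t0, $t0, 14 → $t0=9^14=7
sub $t3, $t3, 1 → $t3=4-1=3
cmp $t3, 2  (cmp 3,2)
bne again: taken
xor $t0, $t0, 14 → $t0=7^14=9
sub $t3, $t3, 1 → $t3=3-1=2
cmp $t3, 2  (cmp 2,2)
bne again: not taken
add $t0, $t0, $t5 → $t0=9+0=9
halt.
Total executed instructions: 29.

29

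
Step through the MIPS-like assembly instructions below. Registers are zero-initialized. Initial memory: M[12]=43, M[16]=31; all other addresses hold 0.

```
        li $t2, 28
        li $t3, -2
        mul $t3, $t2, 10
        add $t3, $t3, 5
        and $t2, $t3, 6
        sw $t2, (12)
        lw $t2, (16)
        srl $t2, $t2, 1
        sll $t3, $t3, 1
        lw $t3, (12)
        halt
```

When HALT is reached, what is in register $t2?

after li $t2, 28: $t2=28
after li $t3, -2: $t3=-2
after mul $t3, $t2, 10: $t3=28*10=280
after add $t3, $t3, 5: $t3=280+5=285
after and $t2, $t3, 6: $t2=285&6=4
sw $t2, (12) → M[12]=4
after lw $t2, (16): $t2=M[16]=31
after srl $t2, $t2, 1: $t2=31>>1=15
after sll $t3, $t3, 1: $t3=285<<1=570
after lw $t3, (12): $t3=M[12]=4
halt.

15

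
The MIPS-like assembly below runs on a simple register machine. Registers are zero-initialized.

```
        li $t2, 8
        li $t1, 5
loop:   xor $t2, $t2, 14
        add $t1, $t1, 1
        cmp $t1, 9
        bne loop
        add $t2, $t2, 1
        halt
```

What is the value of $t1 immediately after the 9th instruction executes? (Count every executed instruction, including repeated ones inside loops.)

7

li $t2, 8 → $t2=8
li $t1, 5 → $t1=5
xor $t2, $t2, 14 → $t2=8^14=6
add $t1, $t1, 1 → $t1=5+1=6
cmp $t1, 9  (cmp 6,9)
bne loop: taken
xor $t2, $t2, 14 → $t2=6^14=8
add $t1, $t1, 1 → $t1=6+1=7
cmp $t1, 9  (cmp 7,9)
After step 9: $t1 = 7.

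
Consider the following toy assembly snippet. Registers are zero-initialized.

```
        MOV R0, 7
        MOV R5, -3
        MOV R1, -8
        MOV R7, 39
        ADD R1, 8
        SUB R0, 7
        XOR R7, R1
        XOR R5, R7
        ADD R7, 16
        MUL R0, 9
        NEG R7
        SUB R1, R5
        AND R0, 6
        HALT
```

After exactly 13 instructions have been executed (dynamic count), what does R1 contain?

38

MOV R0, 7 → R0=7
MOV R5, -3 → R5=-3
MOV R1, -8 → R1=-8
MOV R7, 39 → R7=39
ADD R1, 8 → R1=(-8)+8=0
SUB R0, 7 → R0=7-7=0
XOR R7, R1 → R7=39^0=39
XOR R5, R7 → R5=(-3)^39=-38
ADD R7, 16 → R7=39+16=55
MUL R0, 9 → R0=0*9=0
NEG R7 → R7=-(55)=-55
SUB R1, R5 → R1=0-(-38)=38
AND R0, 6 → R0=0&6=0
After step 13: R1 = 38.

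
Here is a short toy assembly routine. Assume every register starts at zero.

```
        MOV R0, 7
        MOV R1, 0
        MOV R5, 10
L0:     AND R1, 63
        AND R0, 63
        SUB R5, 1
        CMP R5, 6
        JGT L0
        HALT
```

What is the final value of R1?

0

R0=7
R1=0
R5=10
R1=0&63=0
R0=7&63=7
R5=10-1=9
CMP R5, 6  (cmp 9,6)
JGT L0: taken
R1=0&63=0
R0=7&63=7
R5=9-1=8
CMP R5, 6  (cmp 8,6)
JGT L0: taken
R1=0&63=0
R0=7&63=7
R5=8-1=7
CMP R5, 6  (cmp 7,6)
JGT L0: taken
R1=0&63=0
R0=7&63=7
R5=7-1=6
CMP R5, 6  (cmp 6,6)
JGT L0: not taken
halt.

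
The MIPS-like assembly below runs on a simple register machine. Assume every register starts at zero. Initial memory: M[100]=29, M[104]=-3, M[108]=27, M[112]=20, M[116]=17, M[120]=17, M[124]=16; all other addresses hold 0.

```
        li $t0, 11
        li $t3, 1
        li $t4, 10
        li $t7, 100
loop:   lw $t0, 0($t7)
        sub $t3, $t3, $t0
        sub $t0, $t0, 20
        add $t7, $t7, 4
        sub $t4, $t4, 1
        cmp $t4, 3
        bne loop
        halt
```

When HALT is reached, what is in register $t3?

$t0=11
$t3=1
$t4=10
$t7=100
$t0=M[100]=29
$t3=1-29=-28
$t0=29-20=9
$t7=100+4=104
$t4=10-1=9
cmp $t4, 3  (cmp 9,3)
bne loop: taken
$t0=M[104]=-3
$t3=(-28)-(-3)=-25
$t0=(-3)-20=-23
$t7=104+4=108
$t4=9-1=8
cmp $t4, 3  (cmp 8,3)
bne loop: taken
$t0=M[108]=27
$t3=(-25)-27=-52
$t0=27-20=7
$t7=108+4=112
$t4=8-1=7
cmp $t4, 3  (cmp 7,3)
bne loop: taken
$t0=M[112]=20
$t3=(-52)-20=-72
$t0=20-20=0
$t7=112+4=116
$t4=7-1=6
cmp $t4, 3  (cmp 6,3)
bne loop: taken
$t0=M[116]=17
$t3=(-72)-17=-89
$t0=17-20=-3
$t7=116+4=120
$t4=6-1=5
cmp $t4, 3  (cmp 5,3)
bne loop: taken
$t0=M[120]=17
$t3=(-89)-17=-106
$t0=17-20=-3
$t7=120+4=124
$t4=5-1=4
cmp $t4, 3  (cmp 4,3)
bne loop: taken
$t0=M[124]=16
$t3=(-106)-16=-122
$t0=16-20=-4
$t7=124+4=128
$t4=4-1=3
cmp $t4, 3  (cmp 3,3)
bne loop: not taken
halt.

-122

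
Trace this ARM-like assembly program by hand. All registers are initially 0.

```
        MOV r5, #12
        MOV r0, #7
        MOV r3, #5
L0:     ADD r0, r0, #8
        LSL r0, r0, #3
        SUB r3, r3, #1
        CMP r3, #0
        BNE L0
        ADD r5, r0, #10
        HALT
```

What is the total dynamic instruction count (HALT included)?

30

after MOV r5, #12: r5=12
after MOV r0, #7: r0=7
after MOV r3, #5: r3=5
after ADD r0, r0, #8: r0=7+8=15
after LSL r0, r0, #3: r0=15<<3=120
after SUB r3, r3, #1: r3=5-1=4
CMP r3, #0  (cmp 4,0)
BNE L0: taken
after ADD r0, r0, #8: r0=120+8=128
after LSL r0, r0, #3: r0=128<<3=1024
after SUB r3, r3, #1: r3=4-1=3
CMP r3, #0  (cmp 3,0)
BNE L0: taken
after ADD r0, r0, #8: r0=1024+8=1032
after LSL r0, r0, #3: r0=1032<<3=8256
after SUB r3, r3, #1: r3=3-1=2
CMP r3, #0  (cmp 2,0)
BNE L0: taken
after ADD r0, r0, #8: r0=8256+8=8264
after LSL r0, r0, #3: r0=8264<<3=66112
after SUB r3, r3, #1: r3=2-1=1
CMP r3, #0  (cmp 1,0)
BNE L0: taken
after ADD r0, r0, #8: r0=66112+8=66120
after LSL r0, r0, #3: r0=66120<<3=528960
after SUB r3, r3, #1: r3=1-1=0
CMP r3, #0  (cmp 0,0)
BNE L0: not taken
after ADD r5, r0, #10: r5=528960+10=528970
halt.
Total executed instructions: 30.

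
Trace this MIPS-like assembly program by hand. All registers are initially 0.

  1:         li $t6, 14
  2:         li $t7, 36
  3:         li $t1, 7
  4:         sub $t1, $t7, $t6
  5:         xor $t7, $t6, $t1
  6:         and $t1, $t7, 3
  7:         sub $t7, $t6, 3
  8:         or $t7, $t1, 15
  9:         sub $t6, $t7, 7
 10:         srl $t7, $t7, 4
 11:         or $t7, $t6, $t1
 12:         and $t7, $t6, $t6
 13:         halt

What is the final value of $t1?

0

after li $t6, 14: $t6=14
after li $t7, 36: $t7=36
after li $t1, 7: $t1=7
after sub $t1, $t7, $t6: $t1=36-14=22
after xor $t7, $t6, $t1: $t7=14^22=24
after and $t1, $t7, 3: $t1=24&3=0
after sub $t7, $t6, 3: $t7=14-3=11
after or $t7, $t1, 15: $t7=0|15=15
after sub $t6, $t7, 7: $t6=15-7=8
after srl $t7, $t7, 4: $t7=15>>4=0
after or $t7, $t6, $t1: $t7=8|0=8
after and $t7, $t6, $t6: $t7=8&8=8
halt.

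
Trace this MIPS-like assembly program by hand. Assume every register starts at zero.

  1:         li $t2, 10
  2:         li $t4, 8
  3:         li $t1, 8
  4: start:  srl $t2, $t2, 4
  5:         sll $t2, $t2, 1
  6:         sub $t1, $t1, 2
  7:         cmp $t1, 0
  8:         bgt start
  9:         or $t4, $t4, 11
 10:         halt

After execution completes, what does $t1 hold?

after li $t2, 10: $t2=10
after li $t4, 8: $t4=8
after li $t1, 8: $t1=8
after srl $t2, $t2, 4: $t2=10>>4=0
after sll $t2, $t2, 1: $t2=0<<1=0
after sub $t1, $t1, 2: $t1=8-2=6
cmp $t1, 0  (cmp 6,0)
bgt start: taken
after srl $t2, $t2, 4: $t2=0>>4=0
after sll $t2, $t2, 1: $t2=0<<1=0
after sub $t1, $t1, 2: $t1=6-2=4
cmp $t1, 0  (cmp 4,0)
bgt start: taken
after srl $t2, $t2, 4: $t2=0>>4=0
after sll $t2, $t2, 1: $t2=0<<1=0
after sub $t1, $t1, 2: $t1=4-2=2
cmp $t1, 0  (cmp 2,0)
bgt start: taken
after srl $t2, $t2, 4: $t2=0>>4=0
after sll $t2, $t2, 1: $t2=0<<1=0
after sub $t1, $t1, 2: $t1=2-2=0
cmp $t1, 0  (cmp 0,0)
bgt start: not taken
after or $t4, $t4, 11: $t4=8|11=11
halt.

0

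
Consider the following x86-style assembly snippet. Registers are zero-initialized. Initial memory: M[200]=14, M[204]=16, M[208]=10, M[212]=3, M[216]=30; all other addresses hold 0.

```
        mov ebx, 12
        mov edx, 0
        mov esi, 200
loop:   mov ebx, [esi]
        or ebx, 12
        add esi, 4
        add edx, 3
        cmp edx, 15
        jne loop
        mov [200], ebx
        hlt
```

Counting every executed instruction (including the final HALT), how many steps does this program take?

35

after mov ebx, 12: ebx=12
after mov edx, 0: edx=0
after mov esi, 200: esi=200
after mov ebx, [esi]: ebx=M[200]=14
after or ebx, 12: ebx=14|12=14
after add esi, 4: esi=200+4=204
after add edx, 3: edx=0+3=3
cmp edx, 15  (cmp 3,15)
jne loop: taken
after mov ebx, [esi]: ebx=M[204]=16
after or ebx, 12: ebx=16|12=28
after add esi, 4: esi=204+4=208
after add edx, 3: edx=3+3=6
cmp edx, 15  (cmp 6,15)
jne loop: taken
after mov ebx, [esi]: ebx=M[208]=10
after or ebx, 12: ebx=10|12=14
after add esi, 4: esi=208+4=212
after add edx, 3: edx=6+3=9
cmp edx, 15  (cmp 9,15)
jne loop: taken
after mov ebx, [esi]: ebx=M[212]=3
after or ebx, 12: ebx=3|12=15
after add esi, 4: esi=212+4=216
after add edx, 3: edx=9+3=12
cmp edx, 15  (cmp 12,15)
jne loop: taken
after mov ebx, [esi]: ebx=M[216]=30
after or ebx, 12: ebx=30|12=30
after add esi, 4: esi=216+4=220
after add edx, 3: edx=12+3=15
cmp edx, 15  (cmp 15,15)
jne loop: not taken
mov [200], ebx → M[200]=30
halt.
Total executed instructions: 35.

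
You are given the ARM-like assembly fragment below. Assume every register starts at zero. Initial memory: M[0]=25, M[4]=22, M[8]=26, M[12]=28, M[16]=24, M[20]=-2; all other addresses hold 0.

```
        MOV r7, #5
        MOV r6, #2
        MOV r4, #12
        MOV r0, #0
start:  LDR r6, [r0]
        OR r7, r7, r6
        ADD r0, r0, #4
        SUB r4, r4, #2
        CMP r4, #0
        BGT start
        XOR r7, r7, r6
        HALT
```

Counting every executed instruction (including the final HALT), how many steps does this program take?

42

MOV r7, #5 → r7=5
MOV r6, #2 → r6=2
MOV r4, #12 → r4=12
MOV r0, #0 → r0=0
LDR r6, [r0] → r6=M[0]=25
OR r7, r7, r6 → r7=5|25=29
ADD r0, r0, #4 → r0=0+4=4
SUB r4, r4, #2 → r4=12-2=10
CMP r4, #0  (cmp 10,0)
BGT start: taken
LDR r6, [r0] → r6=M[4]=22
OR r7, r7, r6 → r7=29|22=31
ADD r0, r0, #4 → r0=4+4=8
SUB r4, r4, #2 → r4=10-2=8
CMP r4, #0  (cmp 8,0)
BGT start: taken
LDR r6, [r0] → r6=M[8]=26
OR r7, r7, r6 → r7=31|26=31
ADD r0, r0, #4 → r0=8+4=12
SUB r4, r4, #2 → r4=8-2=6
CMP r4, #0  (cmp 6,0)
BGT start: taken
LDR r6, [r0] → r6=M[12]=28
OR r7, r7, r6 → r7=31|28=31
ADD r0, r0, #4 → r0=12+4=16
SUB r4, r4, #2 → r4=6-2=4
CMP r4, #0  (cmp 4,0)
BGT start: taken
LDR r6, [r0] → r6=M[16]=24
OR r7, r7, r6 → r7=31|24=31
ADD r0, r0, #4 → r0=16+4=20
SUB r4, r4, #2 → r4=4-2=2
CMP r4, #0  (cmp 2,0)
BGT start: taken
LDR r6, [r0] → r6=M[20]=-2
OR r7, r7, r6 → r7=31|(-2)=-1
ADD r0, r0, #4 → r0=20+4=24
SUB r4, r4, #2 → r4=2-2=0
CMP r4, #0  (cmp 0,0)
BGT start: not taken
XOR r7, r7, r6 → r7=(-1)^(-2)=1
halt.
Total executed instructions: 42.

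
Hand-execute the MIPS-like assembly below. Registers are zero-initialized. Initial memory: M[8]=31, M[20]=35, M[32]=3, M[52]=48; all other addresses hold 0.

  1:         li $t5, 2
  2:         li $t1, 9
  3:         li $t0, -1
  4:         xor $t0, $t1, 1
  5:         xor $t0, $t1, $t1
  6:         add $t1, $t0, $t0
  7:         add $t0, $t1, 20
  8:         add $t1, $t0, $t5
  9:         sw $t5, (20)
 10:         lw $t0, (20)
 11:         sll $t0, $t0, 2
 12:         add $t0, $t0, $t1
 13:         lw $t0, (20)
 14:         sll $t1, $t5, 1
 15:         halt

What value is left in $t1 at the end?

4

after li $t5, 2: $t5=2
after li $t1, 9: $t1=9
after li $t0, -1: $t0=-1
after xor $t0, $t1, 1: $t0=9^1=8
after xor $t0, $t1, $t1: $t0=9^9=0
after add $t1, $t0, $t0: $t1=0+0=0
after add $t0, $t1, 20: $t0=0+20=20
after add $t1, $t0, $t5: $t1=20+2=22
sw $t5, (20) → M[20]=2
after lw $t0, (20): $t0=M[20]=2
after sll $t0, $t0, 2: $t0=2<<2=8
after add $t0, $t0, $t1: $t0=8+22=30
after lw $t0, (20): $t0=M[20]=2
after sll $t1, $t5, 1: $t1=2<<1=4
halt.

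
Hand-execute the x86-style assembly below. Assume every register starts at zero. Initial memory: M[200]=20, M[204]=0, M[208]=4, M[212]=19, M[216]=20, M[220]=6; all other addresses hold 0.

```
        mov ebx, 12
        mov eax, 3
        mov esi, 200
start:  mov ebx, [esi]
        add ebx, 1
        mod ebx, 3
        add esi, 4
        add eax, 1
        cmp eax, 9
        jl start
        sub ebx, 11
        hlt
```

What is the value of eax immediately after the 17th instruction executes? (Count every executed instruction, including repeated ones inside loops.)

mov ebx, 12 → ebx=12
mov eax, 3 → eax=3
mov esi, 200 → esi=200
mov ebx, [esi] → ebx=M[200]=20
add ebx, 1 → ebx=20+1=21
mod ebx, 3 → ebx=21%3=0
add esi, 4 → esi=200+4=204
add eax, 1 → eax=3+1=4
cmp eax, 9  (cmp 4,9)
jl start: taken
mov ebx, [esi] → ebx=M[204]=0
add ebx, 1 → ebx=0+1=1
mod ebx, 3 → ebx=1%3=1
add esi, 4 → esi=204+4=208
add eax, 1 → eax=4+1=5
cmp eax, 9  (cmp 5,9)
jl start: taken
After step 17: eax = 5.

5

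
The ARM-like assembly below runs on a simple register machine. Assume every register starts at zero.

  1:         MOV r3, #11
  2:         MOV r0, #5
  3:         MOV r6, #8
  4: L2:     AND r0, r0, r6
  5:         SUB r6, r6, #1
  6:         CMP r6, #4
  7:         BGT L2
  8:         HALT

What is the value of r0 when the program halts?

0

r3=11
r0=5
r6=8
r0=5&8=0
r6=8-1=7
CMP r6, #4  (cmp 7,4)
BGT L2: taken
r0=0&7=0
r6=7-1=6
CMP r6, #4  (cmp 6,4)
BGT L2: taken
r0=0&6=0
r6=6-1=5
CMP r6, #4  (cmp 5,4)
BGT L2: taken
r0=0&5=0
r6=5-1=4
CMP r6, #4  (cmp 4,4)
BGT L2: not taken
halt.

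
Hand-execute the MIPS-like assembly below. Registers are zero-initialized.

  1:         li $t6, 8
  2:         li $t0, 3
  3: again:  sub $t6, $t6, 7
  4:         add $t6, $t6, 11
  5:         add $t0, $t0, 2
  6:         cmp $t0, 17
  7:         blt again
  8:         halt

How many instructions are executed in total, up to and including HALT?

li $t6, 8 → $t6=8
li $t0, 3 → $t0=3
sub $t6, $t6, 7 → $t6=8-7=1
add $t6, $t6, 11 → $t6=1+11=12
add $t0, $t0, 2 → $t0=3+2=5
cmp $t0, 17  (cmp 5,17)
blt again: taken
sub $t6, $t6, 7 → $t6=12-7=5
add $t6, $t6, 11 → $t6=5+11=16
add $t0, $t0, 2 → $t0=5+2=7
cmp $t0, 17  (cmp 7,17)
blt again: taken
sub $t6, $t6, 7 → $t6=16-7=9
add $t6, $t6, 11 → $t6=9+11=20
add $t0, $t0, 2 → $t0=7+2=9
cmp $t0, 17  (cmp 9,17)
blt again: taken
sub $t6, $t6, 7 → $t6=20-7=13
add $t6, $t6, 11 → $t6=13+11=24
add $t0, $t0, 2 → $t0=9+2=11
cmp $t0, 17  (cmp 11,17)
blt again: taken
sub $t6, $t6, 7 → $t6=24-7=17
add $t6, $t6, 11 → $t6=17+11=28
add $t0, $t0, 2 → $t0=11+2=13
cmp $t0, 17  (cmp 13,17)
blt again: taken
sub $t6, $t6, 7 → $t6=28-7=21
add $t6, $t6, 11 → $t6=21+11=32
add $t0, $t0, 2 → $t0=13+2=15
cmp $t0, 17  (cmp 15,17)
blt again: taken
sub $t6, $t6, 7 → $t6=32-7=25
add $t6, $t6, 11 → $t6=25+11=36
add $t0, $t0, 2 → $t0=15+2=17
cmp $t0, 17  (cmp 17,17)
blt again: not taken
halt.
Total executed instructions: 38.

38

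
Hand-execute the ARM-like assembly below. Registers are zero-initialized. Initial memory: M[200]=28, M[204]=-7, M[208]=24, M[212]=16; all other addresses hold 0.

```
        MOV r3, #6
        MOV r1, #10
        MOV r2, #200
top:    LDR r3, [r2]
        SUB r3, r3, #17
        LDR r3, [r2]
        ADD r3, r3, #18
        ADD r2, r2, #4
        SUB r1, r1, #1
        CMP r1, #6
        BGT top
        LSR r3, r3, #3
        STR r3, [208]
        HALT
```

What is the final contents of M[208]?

4

r3=6
r1=10
r2=200
r3=M[200]=28
r3=28-17=11
r3=M[200]=28
r3=28+18=46
r2=200+4=204
r1=10-1=9
CMP r1, #6  (cmp 9,6)
BGT top: taken
r3=M[204]=-7
r3=(-7)-17=-24
r3=M[204]=-7
r3=(-7)+18=11
r2=204+4=208
r1=9-1=8
CMP r1, #6  (cmp 8,6)
BGT top: taken
r3=M[208]=24
r3=24-17=7
r3=M[208]=24
r3=24+18=42
r2=208+4=212
r1=8-1=7
CMP r1, #6  (cmp 7,6)
BGT top: taken
r3=M[212]=16
r3=16-17=-1
r3=M[212]=16
r3=16+18=34
r2=212+4=216
r1=7-1=6
CMP r1, #6  (cmp 6,6)
BGT top: not taken
r3=34>>3=4
STR r3, [208] → M[208]=4
halt.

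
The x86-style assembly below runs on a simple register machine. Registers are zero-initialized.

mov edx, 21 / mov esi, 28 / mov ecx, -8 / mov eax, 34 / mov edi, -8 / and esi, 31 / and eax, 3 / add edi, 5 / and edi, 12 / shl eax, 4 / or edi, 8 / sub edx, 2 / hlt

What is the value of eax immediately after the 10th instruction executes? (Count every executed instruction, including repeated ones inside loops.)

32

after mov edx, 21: edx=21
after mov esi, 28: esi=28
after mov ecx, -8: ecx=-8
after mov eax, 34: eax=34
after mov edi, -8: edi=-8
after and esi, 31: esi=28&31=28
after and eax, 3: eax=34&3=2
after add edi, 5: edi=(-8)+5=-3
after and edi, 12: edi=(-3)&12=12
after shl eax, 4: eax=2<<4=32
After step 10: eax = 32.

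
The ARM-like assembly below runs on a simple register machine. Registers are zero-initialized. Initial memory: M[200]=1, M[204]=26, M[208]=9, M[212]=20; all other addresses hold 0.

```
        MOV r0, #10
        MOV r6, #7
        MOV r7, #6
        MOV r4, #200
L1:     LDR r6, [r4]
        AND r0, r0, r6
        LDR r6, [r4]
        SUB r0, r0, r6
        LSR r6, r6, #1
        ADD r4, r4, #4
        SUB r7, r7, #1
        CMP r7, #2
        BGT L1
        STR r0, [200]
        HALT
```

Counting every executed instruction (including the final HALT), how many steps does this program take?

42

after MOV r0, #10: r0=10
after MOV r6, #7: r6=7
after MOV r7, #6: r7=6
after MOV r4, #200: r4=200
after LDR r6, [r4]: r6=M[200]=1
after AND r0, r0, r6: r0=10&1=0
after LDR r6, [r4]: r6=M[200]=1
after SUB r0, r0, r6: r0=0-1=-1
after LSR r6, r6, #1: r6=1>>1=0
after ADD r4, r4, #4: r4=200+4=204
after SUB r7, r7, #1: r7=6-1=5
CMP r7, #2  (cmp 5,2)
BGT L1: taken
after LDR r6, [r4]: r6=M[204]=26
after AND r0, r0, r6: r0=(-1)&26=26
after LDR r6, [r4]: r6=M[204]=26
after SUB r0, r0, r6: r0=26-26=0
after LSR r6, r6, #1: r6=26>>1=13
after ADD r4, r4, #4: r4=204+4=208
after SUB r7, r7, #1: r7=5-1=4
CMP r7, #2  (cmp 4,2)
BGT L1: taken
after LDR r6, [r4]: r6=M[208]=9
after AND r0, r0, r6: r0=0&9=0
after LDR r6, [r4]: r6=M[208]=9
after SUB r0, r0, r6: r0=0-9=-9
after LSR r6, r6, #1: r6=9>>1=4
after ADD r4, r4, #4: r4=208+4=212
after SUB r7, r7, #1: r7=4-1=3
CMP r7, #2  (cmp 3,2)
BGT L1: taken
after LDR r6, [r4]: r6=M[212]=20
after AND r0, r0, r6: r0=(-9)&20=20
after LDR r6, [r4]: r6=M[212]=20
after SUB r0, r0, r6: r0=20-20=0
after LSR r6, r6, #1: r6=20>>1=10
after ADD r4, r4, #4: r4=212+4=216
after SUB r7, r7, #1: r7=3-1=2
CMP r7, #2  (cmp 2,2)
BGT L1: not taken
STR r0, [200] → M[200]=0
halt.
Total executed instructions: 42.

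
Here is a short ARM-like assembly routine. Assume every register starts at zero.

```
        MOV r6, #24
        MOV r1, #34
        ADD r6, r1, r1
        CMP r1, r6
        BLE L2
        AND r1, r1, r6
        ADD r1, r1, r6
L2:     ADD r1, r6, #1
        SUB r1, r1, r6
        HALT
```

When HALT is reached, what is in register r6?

after MOV r6, #24: r6=24
after MOV r1, #34: r1=34
after ADD r6, r1, r1: r6=34+34=68
CMP r1, r6  (cmp 34,68)
BLE L2: taken
after ADD r1, r6, #1: r1=68+1=69
after SUB r1, r1, r6: r1=69-68=1
halt.

68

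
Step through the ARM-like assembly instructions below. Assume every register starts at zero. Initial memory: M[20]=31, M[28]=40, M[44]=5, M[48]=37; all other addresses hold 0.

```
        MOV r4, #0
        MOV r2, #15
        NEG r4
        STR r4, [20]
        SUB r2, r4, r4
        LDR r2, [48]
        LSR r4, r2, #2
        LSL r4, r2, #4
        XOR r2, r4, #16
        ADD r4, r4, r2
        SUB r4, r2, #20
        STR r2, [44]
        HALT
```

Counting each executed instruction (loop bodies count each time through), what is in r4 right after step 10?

r4=0
r2=15
r4=-(0)=0
STR r4, [20] → M[20]=0
r2=0-0=0
r2=M[48]=37
r4=37>>2=9
r4=37<<4=592
r2=592^16=576
r4=592+576=1168
After step 10: r4 = 1168.

1168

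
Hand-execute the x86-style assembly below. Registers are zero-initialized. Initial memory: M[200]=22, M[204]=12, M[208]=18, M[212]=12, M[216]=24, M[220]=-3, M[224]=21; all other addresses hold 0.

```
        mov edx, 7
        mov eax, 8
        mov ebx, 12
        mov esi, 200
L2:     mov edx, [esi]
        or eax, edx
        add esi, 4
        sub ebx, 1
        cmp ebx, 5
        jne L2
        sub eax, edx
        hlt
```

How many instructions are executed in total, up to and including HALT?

after mov edx, 7: edx=7
after mov eax, 8: eax=8
after mov ebx, 12: ebx=12
after mov esi, 200: esi=200
after mov edx, [esi]: edx=M[200]=22
after or eax, edx: eax=8|22=30
after add esi, 4: esi=200+4=204
after sub ebx, 1: ebx=12-1=11
cmp ebx, 5  (cmp 11,5)
jne L2: taken
after mov edx, [esi]: edx=M[204]=12
after or eax, edx: eax=30|12=30
after add esi, 4: esi=204+4=208
after sub ebx, 1: ebx=11-1=10
cmp ebx, 5  (cmp 10,5)
jne L2: taken
after mov edx, [esi]: edx=M[208]=18
after or eax, edx: eax=30|18=30
after add esi, 4: esi=208+4=212
after sub ebx, 1: ebx=10-1=9
cmp ebx, 5  (cmp 9,5)
jne L2: taken
after mov edx, [esi]: edx=M[212]=12
after or eax, edx: eax=30|12=30
after add esi, 4: esi=212+4=216
after sub ebx, 1: ebx=9-1=8
cmp ebx, 5  (cmp 8,5)
jne L2: taken
after mov edx, [esi]: edx=M[216]=24
after or eax, edx: eax=30|24=30
after add esi, 4: esi=216+4=220
after sub ebx, 1: ebx=8-1=7
cmp ebx, 5  (cmp 7,5)
jne L2: taken
after mov edx, [esi]: edx=M[220]=-3
after or eax, edx: eax=30|(-3)=-1
after add esi, 4: esi=220+4=224
after sub ebx, 1: ebx=7-1=6
cmp ebx, 5  (cmp 6,5)
jne L2: taken
after mov edx, [esi]: edx=M[224]=21
after or eax, edx: eax=(-1)|21=-1
after add esi, 4: esi=224+4=228
after sub ebx, 1: ebx=6-1=5
cmp ebx, 5  (cmp 5,5)
jne L2: not taken
after sub eax, edx: eax=(-1)-21=-22
halt.
Total executed instructions: 48.

48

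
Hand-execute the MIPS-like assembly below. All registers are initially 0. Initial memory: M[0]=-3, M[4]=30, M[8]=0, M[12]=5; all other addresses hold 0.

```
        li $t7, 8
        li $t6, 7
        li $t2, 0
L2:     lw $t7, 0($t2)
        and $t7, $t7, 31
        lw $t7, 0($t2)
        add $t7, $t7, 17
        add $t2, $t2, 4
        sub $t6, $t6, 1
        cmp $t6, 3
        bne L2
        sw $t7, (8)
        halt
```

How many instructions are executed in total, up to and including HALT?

$t7=8
$t6=7
$t2=0
$t7=M[0]=-3
$t7=(-3)&31=29
$t7=M[0]=-3
$t7=(-3)+17=14
$t2=0+4=4
$t6=7-1=6
cmp $t6, 3  (cmp 6,3)
bne L2: taken
$t7=M[4]=30
$t7=30&31=30
$t7=M[4]=30
$t7=30+17=47
$t2=4+4=8
$t6=6-1=5
cmp $t6, 3  (cmp 5,3)
bne L2: taken
$t7=M[8]=0
$t7=0&31=0
$t7=M[8]=0
$t7=0+17=17
$t2=8+4=12
$t6=5-1=4
cmp $t6, 3  (cmp 4,3)
bne L2: taken
$t7=M[12]=5
$t7=5&31=5
$t7=M[12]=5
$t7=5+17=22
$t2=12+4=16
$t6=4-1=3
cmp $t6, 3  (cmp 3,3)
bne L2: not taken
sw $t7, (8) → M[8]=22
halt.
Total executed instructions: 37.

37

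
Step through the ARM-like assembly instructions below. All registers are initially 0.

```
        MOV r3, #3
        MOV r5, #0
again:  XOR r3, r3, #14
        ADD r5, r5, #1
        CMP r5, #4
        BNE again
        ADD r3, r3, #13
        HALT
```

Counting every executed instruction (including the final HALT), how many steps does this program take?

20

after MOV r3, #3: r3=3
after MOV r5, #0: r5=0
after XOR r3, r3, #14: r3=3^14=13
after ADD r5, r5, #1: r5=0+1=1
CMP r5, #4  (cmp 1,4)
BNE again: taken
after XOR r3, r3, #14: r3=13^14=3
after ADD r5, r5, #1: r5=1+1=2
CMP r5, #4  (cmp 2,4)
BNE again: taken
after XOR r3, r3, #14: r3=3^14=13
after ADD r5, r5, #1: r5=2+1=3
CMP r5, #4  (cmp 3,4)
BNE again: taken
after XOR r3, r3, #14: r3=13^14=3
after ADD r5, r5, #1: r5=3+1=4
CMP r5, #4  (cmp 4,4)
BNE again: not taken
after ADD r3, r3, #13: r3=3+13=16
halt.
Total executed instructions: 20.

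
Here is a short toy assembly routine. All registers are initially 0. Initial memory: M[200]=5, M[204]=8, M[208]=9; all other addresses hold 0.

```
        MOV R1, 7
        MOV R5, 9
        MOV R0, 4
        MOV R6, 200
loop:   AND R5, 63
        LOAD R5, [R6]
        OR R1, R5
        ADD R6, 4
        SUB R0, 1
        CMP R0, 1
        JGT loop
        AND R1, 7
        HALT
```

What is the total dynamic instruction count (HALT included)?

MOV R1, 7 → R1=7
MOV R5, 9 → R5=9
MOV R0, 4 → R0=4
MOV R6, 200 → R6=200
AND R5, 63 → R5=9&63=9
LOAD R5, [R6] → R5=M[200]=5
OR R1, R5 → R1=7|5=7
ADD R6, 4 → R6=200+4=204
SUB R0, 1 → R0=4-1=3
CMP R0, 1  (cmp 3,1)
JGT loop: taken
AND R5, 63 → R5=5&63=5
LOAD R5, [R6] → R5=M[204]=8
OR R1, R5 → R1=7|8=15
ADD R6, 4 → R6=204+4=208
SUB R0, 1 → R0=3-1=2
CMP R0, 1  (cmp 2,1)
JGT loop: taken
AND R5, 63 → R5=8&63=8
LOAD R5, [R6] → R5=M[208]=9
OR R1, R5 → R1=15|9=15
ADD R6, 4 → R6=208+4=212
SUB R0, 1 → R0=2-1=1
CMP R0, 1  (cmp 1,1)
JGT loop: not taken
AND R1, 7 → R1=15&7=7
halt.
Total executed instructions: 27.

27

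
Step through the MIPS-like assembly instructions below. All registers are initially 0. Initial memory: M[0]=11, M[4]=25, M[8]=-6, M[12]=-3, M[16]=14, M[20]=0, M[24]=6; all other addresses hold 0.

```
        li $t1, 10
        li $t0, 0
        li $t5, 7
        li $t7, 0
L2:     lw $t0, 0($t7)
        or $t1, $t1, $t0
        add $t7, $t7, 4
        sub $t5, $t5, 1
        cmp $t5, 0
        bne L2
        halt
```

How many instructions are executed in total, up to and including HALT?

47

after li $t1, 10: $t1=10
after li $t0, 0: $t0=0
after li $t5, 7: $t5=7
after li $t7, 0: $t7=0
after lw $t0, 0($t7): $t0=M[0]=11
after or $t1, $t1, $t0: $t1=10|11=11
after add $t7, $t7, 4: $t7=0+4=4
after sub $t5, $t5, 1: $t5=7-1=6
cmp $t5, 0  (cmp 6,0)
bne L2: taken
after lw $t0, 0($t7): $t0=M[4]=25
after or $t1, $t1, $t0: $t1=11|25=27
after add $t7, $t7, 4: $t7=4+4=8
after sub $t5, $t5, 1: $t5=6-1=5
cmp $t5, 0  (cmp 5,0)
bne L2: taken
after lw $t0, 0($t7): $t0=M[8]=-6
after or $t1, $t1, $t0: $t1=27|(-6)=-5
after add $t7, $t7, 4: $t7=8+4=12
after sub $t5, $t5, 1: $t5=5-1=4
cmp $t5, 0  (cmp 4,0)
bne L2: taken
after lw $t0, 0($t7): $t0=M[12]=-3
after or $t1, $t1, $t0: $t1=(-5)|(-3)=-1
after add $t7, $t7, 4: $t7=12+4=16
after sub $t5, $t5, 1: $t5=4-1=3
cmp $t5, 0  (cmp 3,0)
bne L2: taken
after lw $t0, 0($t7): $t0=M[16]=14
after or $t1, $t1, $t0: $t1=(-1)|14=-1
after add $t7, $t7, 4: $t7=16+4=20
after sub $t5, $t5, 1: $t5=3-1=2
cmp $t5, 0  (cmp 2,0)
bne L2: taken
after lw $t0, 0($t7): $t0=M[20]=0
after or $t1, $t1, $t0: $t1=(-1)|0=-1
after add $t7, $t7, 4: $t7=20+4=24
after sub $t5, $t5, 1: $t5=2-1=1
cmp $t5, 0  (cmp 1,0)
bne L2: taken
after lw $t0, 0($t7): $t0=M[24]=6
after or $t1, $t1, $t0: $t1=(-1)|6=-1
after add $t7, $t7, 4: $t7=24+4=28
after sub $t5, $t5, 1: $t5=1-1=0
cmp $t5, 0  (cmp 0,0)
bne L2: not taken
halt.
Total executed instructions: 47.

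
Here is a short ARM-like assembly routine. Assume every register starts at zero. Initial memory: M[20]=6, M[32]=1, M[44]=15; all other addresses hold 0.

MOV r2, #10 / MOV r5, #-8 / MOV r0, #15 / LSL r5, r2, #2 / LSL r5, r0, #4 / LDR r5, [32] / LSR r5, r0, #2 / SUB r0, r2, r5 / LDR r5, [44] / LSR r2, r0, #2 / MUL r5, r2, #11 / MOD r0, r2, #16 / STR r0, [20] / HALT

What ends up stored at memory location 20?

after MOV r2, #10: r2=10
after MOV r5, #-8: r5=-8
after MOV r0, #15: r0=15
after LSL r5, r2, #2: r5=10<<2=40
after LSL r5, r0, #4: r5=15<<4=240
after LDR r5, [32]: r5=M[32]=1
after LSR r5, r0, #2: r5=15>>2=3
after SUB r0, r2, r5: r0=10-3=7
after LDR r5, [44]: r5=M[44]=15
after LSR r2, r0, #2: r2=7>>2=1
after MUL r5, r2, #11: r5=1*11=11
after MOD r0, r2, #16: r0=1%16=1
STR r0, [20] → M[20]=1
halt.

1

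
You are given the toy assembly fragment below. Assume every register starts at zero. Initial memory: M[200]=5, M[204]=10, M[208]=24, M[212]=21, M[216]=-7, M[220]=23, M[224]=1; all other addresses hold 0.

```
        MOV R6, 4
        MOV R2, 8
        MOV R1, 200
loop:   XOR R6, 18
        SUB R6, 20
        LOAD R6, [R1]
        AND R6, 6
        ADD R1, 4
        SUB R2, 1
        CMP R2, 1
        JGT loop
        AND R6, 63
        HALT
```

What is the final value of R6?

0

R6=4
R2=8
R1=200
R6=4^18=22
R6=22-20=2
R6=M[200]=5
R6=5&6=4
R1=200+4=204
R2=8-1=7
CMP R2, 1  (cmp 7,1)
JGT loop: taken
R6=4^18=22
R6=22-20=2
R6=M[204]=10
R6=10&6=2
R1=204+4=208
R2=7-1=6
CMP R2, 1  (cmp 6,1)
JGT loop: taken
R6=2^18=16
R6=16-20=-4
R6=M[208]=24
R6=24&6=0
R1=208+4=212
R2=6-1=5
CMP R2, 1  (cmp 5,1)
JGT loop: taken
R6=0^18=18
R6=18-20=-2
R6=M[212]=21
R6=21&6=4
R1=212+4=216
R2=5-1=4
CMP R2, 1  (cmp 4,1)
JGT loop: taken
R6=4^18=22
R6=22-20=2
R6=M[216]=-7
R6=(-7)&6=0
R1=216+4=220
R2=4-1=3
CMP R2, 1  (cmp 3,1)
JGT loop: taken
R6=0^18=18
R6=18-20=-2
R6=M[220]=23
R6=23&6=6
R1=220+4=224
R2=3-1=2
CMP R2, 1  (cmp 2,1)
JGT loop: taken
R6=6^18=20
R6=20-20=0
R6=M[224]=1
R6=1&6=0
R1=224+4=228
R2=2-1=1
CMP R2, 1  (cmp 1,1)
JGT loop: not taken
R6=0&63=0
halt.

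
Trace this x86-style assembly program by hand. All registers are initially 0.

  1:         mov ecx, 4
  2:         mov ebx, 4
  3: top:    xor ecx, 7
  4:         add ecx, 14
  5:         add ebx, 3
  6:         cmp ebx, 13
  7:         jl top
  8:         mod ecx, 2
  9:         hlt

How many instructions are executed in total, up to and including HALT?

mov ecx, 4 → ecx=4
mov ebx, 4 → ebx=4
xor ecx, 7 → ecx=4^7=3
add ecx, 14 → ecx=3+14=17
add ebx, 3 → ebx=4+3=7
cmp ebx, 13  (cmp 7,13)
jl top: taken
xor ecx, 7 → ecx=17^7=22
add ecx, 14 → ecx=22+14=36
add ebx, 3 → ebx=7+3=10
cmp ebx, 13  (cmp 10,13)
jl top: taken
xor ecx, 7 → ecx=36^7=35
add ecx, 14 → ecx=35+14=49
add ebx, 3 → ebx=10+3=13
cmp ebx, 13  (cmp 13,13)
jl top: not taken
mod ecx, 2 → ecx=49%2=1
halt.
Total executed instructions: 19.

19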